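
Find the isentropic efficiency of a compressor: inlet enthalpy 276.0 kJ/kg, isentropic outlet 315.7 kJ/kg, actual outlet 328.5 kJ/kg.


dh_ideal = 315.7 - 276.0 = 39.7 kJ/kg
dh_actual = 328.5 - 276.0 = 52.5 kJ/kg
eta_s = dh_ideal / dh_actual = 39.7 / 52.5
eta_s = 0.7562

0.7562


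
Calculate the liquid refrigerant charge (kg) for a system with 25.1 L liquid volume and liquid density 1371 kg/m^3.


Charge = V * rho / 1000
Charge = 25.1 * 1371 / 1000
Charge = 34.41 kg

34.41


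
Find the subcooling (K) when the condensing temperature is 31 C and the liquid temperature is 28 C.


Subcooling = T_cond - T_liquid
Subcooling = 31 - 28
Subcooling = 3 K

3


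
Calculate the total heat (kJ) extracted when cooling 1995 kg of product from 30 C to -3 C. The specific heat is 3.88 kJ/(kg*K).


dT = 30 - (-3) = 33 K
Q = m * cp * dT = 1995 * 3.88 * 33
Q = 255440 kJ

255440


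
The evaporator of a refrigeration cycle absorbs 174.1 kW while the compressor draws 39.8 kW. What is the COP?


COP = Q_evap / W
COP = 174.1 / 39.8
COP = 4.374

4.374


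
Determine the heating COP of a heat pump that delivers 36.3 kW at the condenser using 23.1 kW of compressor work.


COP_hp = Q_cond / W
COP_hp = 36.3 / 23.1
COP_hp = 1.571

1.571


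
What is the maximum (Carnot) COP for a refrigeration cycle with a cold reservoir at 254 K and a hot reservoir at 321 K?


dT = 321 - 254 = 67 K
COP_carnot = T_cold / dT = 254 / 67
COP_carnot = 3.791

3.791


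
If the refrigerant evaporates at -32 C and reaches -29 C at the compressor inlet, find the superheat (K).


Superheat = T_suction - T_evap
Superheat = -29 - (-32)
Superheat = 3 K

3


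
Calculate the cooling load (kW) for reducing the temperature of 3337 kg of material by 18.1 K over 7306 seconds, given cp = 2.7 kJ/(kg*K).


Q = m * cp * dT / t
Q = 3337 * 2.7 * 18.1 / 7306
Q = 22.321 kW

22.321


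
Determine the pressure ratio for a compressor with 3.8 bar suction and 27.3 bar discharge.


PR = P_high / P_low
PR = 27.3 / 3.8
PR = 7.184

7.184


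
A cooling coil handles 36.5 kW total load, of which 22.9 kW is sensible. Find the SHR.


SHR = Q_sensible / Q_total
SHR = 22.9 / 36.5
SHR = 0.627

0.627


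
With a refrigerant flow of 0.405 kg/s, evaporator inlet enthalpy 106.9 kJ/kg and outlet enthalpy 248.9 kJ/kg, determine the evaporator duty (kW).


dh = 248.9 - 106.9 = 142.0 kJ/kg
Q_evap = m_dot * dh = 0.405 * 142.0
Q_evap = 57.51 kW

57.51


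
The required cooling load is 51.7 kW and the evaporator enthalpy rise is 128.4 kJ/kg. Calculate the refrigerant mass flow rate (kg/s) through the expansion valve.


m_dot = Q / dh
m_dot = 51.7 / 128.4
m_dot = 0.4026 kg/s

0.4026


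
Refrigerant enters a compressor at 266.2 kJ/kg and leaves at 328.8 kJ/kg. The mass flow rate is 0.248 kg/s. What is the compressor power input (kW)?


dh = 328.8 - 266.2 = 62.6 kJ/kg
W = m_dot * dh = 0.248 * 62.6 = 15.52 kW

15.52


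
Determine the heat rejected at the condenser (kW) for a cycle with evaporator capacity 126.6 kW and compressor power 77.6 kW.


Q_cond = Q_evap + W
Q_cond = 126.6 + 77.6
Q_cond = 204.2 kW

204.2


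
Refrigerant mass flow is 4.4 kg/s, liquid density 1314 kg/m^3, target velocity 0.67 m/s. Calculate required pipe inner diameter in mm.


A = m_dot / (rho * v) = 4.4 / (1314 * 0.67) = 0.004997841841 m^2
d = sqrt(4*A/pi) * 1000
d = 79.8 mm

79.8


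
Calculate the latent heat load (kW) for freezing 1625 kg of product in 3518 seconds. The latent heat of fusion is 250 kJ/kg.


Q_lat = m * h_fg / t
Q_lat = 1625 * 250 / 3518
Q_lat = 115.48 kW

115.48


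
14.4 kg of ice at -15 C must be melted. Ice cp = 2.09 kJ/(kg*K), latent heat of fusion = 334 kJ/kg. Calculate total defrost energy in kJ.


Sensible heat = cp * dT = 2.09 * 15 = 31.35 kJ/kg
Total per kg = 31.35 + 334 = 365.35 kJ/kg
Q = m * total = 14.4 * 365.35
Q = 5261.0 kJ

5261.0


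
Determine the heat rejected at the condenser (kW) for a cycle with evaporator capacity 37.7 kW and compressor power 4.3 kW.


Q_cond = Q_evap + W
Q_cond = 37.7 + 4.3
Q_cond = 42.0 kW

42.0


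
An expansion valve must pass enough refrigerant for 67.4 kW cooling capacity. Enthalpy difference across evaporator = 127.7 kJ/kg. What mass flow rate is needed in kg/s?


m_dot = Q / dh
m_dot = 67.4 / 127.7
m_dot = 0.5278 kg/s

0.5278


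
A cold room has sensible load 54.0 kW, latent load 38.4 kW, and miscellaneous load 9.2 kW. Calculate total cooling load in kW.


Q_total = Q_s + Q_l + Q_misc
Q_total = 54.0 + 38.4 + 9.2
Q_total = 101.6 kW

101.6


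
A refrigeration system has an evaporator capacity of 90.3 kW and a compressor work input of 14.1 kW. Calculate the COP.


COP = Q_evap / W
COP = 90.3 / 14.1
COP = 6.404

6.404


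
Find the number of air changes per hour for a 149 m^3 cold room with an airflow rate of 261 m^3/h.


ACH = flow / volume
ACH = 261 / 149
ACH = 1.752

1.752


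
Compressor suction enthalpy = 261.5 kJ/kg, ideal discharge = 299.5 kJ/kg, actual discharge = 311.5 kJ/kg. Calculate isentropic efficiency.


dh_ideal = 299.5 - 261.5 = 38.0 kJ/kg
dh_actual = 311.5 - 261.5 = 50.0 kJ/kg
eta_s = dh_ideal / dh_actual = 38.0 / 50.0
eta_s = 0.76

0.76


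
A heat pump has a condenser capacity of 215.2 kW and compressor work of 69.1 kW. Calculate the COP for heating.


COP_hp = Q_cond / W
COP_hp = 215.2 / 69.1
COP_hp = 3.114

3.114


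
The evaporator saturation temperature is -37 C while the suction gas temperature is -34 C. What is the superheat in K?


Superheat = T_suction - T_evap
Superheat = -34 - (-37)
Superheat = 3 K

3


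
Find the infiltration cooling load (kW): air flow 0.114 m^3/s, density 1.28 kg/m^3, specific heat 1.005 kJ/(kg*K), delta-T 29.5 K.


Q = V_dot * rho * cp * dT
Q = 0.114 * 1.28 * 1.005 * 29.5
Q = 4.326 kW

4.326


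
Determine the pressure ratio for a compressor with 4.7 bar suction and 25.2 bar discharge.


PR = P_high / P_low
PR = 25.2 / 4.7
PR = 5.362

5.362


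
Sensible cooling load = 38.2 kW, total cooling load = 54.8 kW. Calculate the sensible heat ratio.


SHR = Q_sensible / Q_total
SHR = 38.2 / 54.8
SHR = 0.697

0.697


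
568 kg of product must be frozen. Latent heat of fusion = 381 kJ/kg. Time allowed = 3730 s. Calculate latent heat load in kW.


Q_lat = m * h_fg / t
Q_lat = 568 * 381 / 3730
Q_lat = 58.02 kW

58.02


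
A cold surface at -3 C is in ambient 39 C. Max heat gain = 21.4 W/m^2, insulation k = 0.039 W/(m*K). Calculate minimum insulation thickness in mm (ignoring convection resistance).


dT = 39 - (-3) = 42 K
thickness = k * dT / q_max * 1000
thickness = 0.039 * 42 / 21.4 * 1000
thickness = 76.5 mm

76.5


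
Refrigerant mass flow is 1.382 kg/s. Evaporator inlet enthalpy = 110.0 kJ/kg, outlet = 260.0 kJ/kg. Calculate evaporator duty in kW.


dh = 260.0 - 110.0 = 150.0 kJ/kg
Q_evap = m_dot * dh = 1.382 * 150.0
Q_evap = 207.3 kW

207.3


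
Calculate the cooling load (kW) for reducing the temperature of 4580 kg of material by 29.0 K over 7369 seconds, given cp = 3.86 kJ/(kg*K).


Q = m * cp * dT / t
Q = 4580 * 3.86 * 29.0 / 7369
Q = 69.573 kW

69.573


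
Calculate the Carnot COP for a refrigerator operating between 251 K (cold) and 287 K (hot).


dT = 287 - 251 = 36 K
COP_carnot = T_cold / dT = 251 / 36
COP_carnot = 6.972

6.972


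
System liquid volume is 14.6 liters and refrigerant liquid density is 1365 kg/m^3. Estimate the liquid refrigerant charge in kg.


Charge = V * rho / 1000
Charge = 14.6 * 1365 / 1000
Charge = 19.93 kg

19.93


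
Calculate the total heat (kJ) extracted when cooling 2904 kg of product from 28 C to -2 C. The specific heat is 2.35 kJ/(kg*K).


dT = 28 - (-2) = 30 K
Q = m * cp * dT = 2904 * 2.35 * 30
Q = 204732 kJ

204732


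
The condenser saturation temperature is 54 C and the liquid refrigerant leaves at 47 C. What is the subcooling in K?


Subcooling = T_cond - T_liquid
Subcooling = 54 - 47
Subcooling = 7 K

7


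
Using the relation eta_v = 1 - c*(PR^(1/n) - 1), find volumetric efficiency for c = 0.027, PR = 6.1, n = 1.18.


PR^(1/n) = 6.1^(1/1.18) = 4.62949648
eta_v = 1 - 0.027 * (4.62949648 - 1)
eta_v = 0.902

0.902


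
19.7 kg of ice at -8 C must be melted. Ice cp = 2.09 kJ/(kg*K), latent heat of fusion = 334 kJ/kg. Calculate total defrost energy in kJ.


Sensible heat = cp * dT = 2.09 * 8 = 16.72 kJ/kg
Total per kg = 16.72 + 334 = 350.72 kJ/kg
Q = m * total = 19.7 * 350.72
Q = 6909.2 kJ

6909.2


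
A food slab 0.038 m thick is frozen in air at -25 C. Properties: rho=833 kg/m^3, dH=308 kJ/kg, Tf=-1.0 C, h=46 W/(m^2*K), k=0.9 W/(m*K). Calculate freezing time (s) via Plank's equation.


dT = -1.0 - (-25) = 24.0 K
term1 = a/(2h) = 0.038/(2*46) = 0.0004130434783
term2 = a^2/(8k) = 0.038^2/(8*0.9) = 0.0002005555556
t = rho*dH*1000/dT * (term1 + term2)
t = 833*308*1000/24.0 * (0.0004130434783 + 0.0002005555556)
t = 6559 s

6559


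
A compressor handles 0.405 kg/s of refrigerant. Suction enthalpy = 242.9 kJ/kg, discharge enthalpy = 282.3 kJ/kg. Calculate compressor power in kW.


dh = 282.3 - 242.9 = 39.4 kJ/kg
W = m_dot * dh = 0.405 * 39.4 = 15.96 kW

15.96


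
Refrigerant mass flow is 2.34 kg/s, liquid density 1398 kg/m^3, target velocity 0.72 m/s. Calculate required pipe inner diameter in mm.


A = m_dot / (rho * v) = 2.34 / (1398 * 0.72) = 0.002324749642 m^2
d = sqrt(4*A/pi) * 1000
d = 54.4 mm

54.4


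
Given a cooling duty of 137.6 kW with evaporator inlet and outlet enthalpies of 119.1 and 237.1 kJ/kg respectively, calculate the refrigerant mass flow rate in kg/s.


dh = 237.1 - 119.1 = 118.0 kJ/kg
m_dot = Q / dh = 137.6 / 118.0 = 1.1661 kg/s

1.1661


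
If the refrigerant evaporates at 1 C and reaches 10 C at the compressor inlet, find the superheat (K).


Superheat = T_suction - T_evap
Superheat = 10 - (1)
Superheat = 9 K

9


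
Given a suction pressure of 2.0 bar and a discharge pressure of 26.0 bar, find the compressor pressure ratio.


PR = P_high / P_low
PR = 26.0 / 2.0
PR = 13.0

13.0


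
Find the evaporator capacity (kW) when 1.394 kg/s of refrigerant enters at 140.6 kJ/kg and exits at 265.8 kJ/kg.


dh = 265.8 - 140.6 = 125.2 kJ/kg
Q_evap = m_dot * dh = 1.394 * 125.2
Q_evap = 174.53 kW

174.53


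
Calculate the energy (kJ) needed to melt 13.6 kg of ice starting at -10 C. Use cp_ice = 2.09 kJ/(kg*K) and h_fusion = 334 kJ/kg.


Sensible heat = cp * dT = 2.09 * 10 = 20.9 kJ/kg
Total per kg = 20.9 + 334 = 354.9 kJ/kg
Q = m * total = 13.6 * 354.9
Q = 4826.6 kJ

4826.6


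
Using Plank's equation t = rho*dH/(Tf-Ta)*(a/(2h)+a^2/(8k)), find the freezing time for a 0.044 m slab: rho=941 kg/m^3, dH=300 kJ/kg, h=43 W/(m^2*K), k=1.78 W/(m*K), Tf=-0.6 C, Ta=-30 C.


dT = -0.6 - (-30) = 29.4 K
term1 = a/(2h) = 0.044/(2*43) = 0.000511627907
term2 = a^2/(8k) = 0.044^2/(8*1.78) = 0.0001359550562
t = rho*dH*1000/dT * (term1 + term2)
t = 941*300*1000/29.4 * (0.000511627907 + 0.0001359550562)
t = 6218 s

6218


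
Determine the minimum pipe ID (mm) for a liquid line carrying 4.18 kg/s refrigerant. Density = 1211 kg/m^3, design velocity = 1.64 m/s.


A = m_dot / (rho * v) = 4.18 / (1211 * 1.64) = 0.002104690741 m^2
d = sqrt(4*A/pi) * 1000
d = 51.8 mm

51.8


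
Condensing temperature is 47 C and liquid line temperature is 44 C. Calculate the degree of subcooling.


Subcooling = T_cond - T_liquid
Subcooling = 47 - 44
Subcooling = 3 K

3


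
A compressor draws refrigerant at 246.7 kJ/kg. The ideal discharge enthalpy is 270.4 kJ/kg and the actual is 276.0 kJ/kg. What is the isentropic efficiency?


dh_ideal = 270.4 - 246.7 = 23.7 kJ/kg
dh_actual = 276.0 - 246.7 = 29.3 kJ/kg
eta_s = dh_ideal / dh_actual = 23.7 / 29.3
eta_s = 0.8089

0.8089


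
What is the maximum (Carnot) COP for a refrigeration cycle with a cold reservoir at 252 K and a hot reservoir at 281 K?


dT = 281 - 252 = 29 K
COP_carnot = T_cold / dT = 252 / 29
COP_carnot = 8.69

8.69


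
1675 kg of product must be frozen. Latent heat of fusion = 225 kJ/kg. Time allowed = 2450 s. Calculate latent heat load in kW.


Q_lat = m * h_fg / t
Q_lat = 1675 * 225 / 2450
Q_lat = 153.83 kW

153.83


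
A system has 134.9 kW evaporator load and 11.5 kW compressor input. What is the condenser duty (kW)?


Q_cond = Q_evap + W
Q_cond = 134.9 + 11.5
Q_cond = 146.4 kW

146.4


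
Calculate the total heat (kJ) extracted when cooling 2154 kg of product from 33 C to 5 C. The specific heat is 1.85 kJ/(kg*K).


dT = 33 - (5) = 28 K
Q = m * cp * dT = 2154 * 1.85 * 28
Q = 111577 kJ

111577


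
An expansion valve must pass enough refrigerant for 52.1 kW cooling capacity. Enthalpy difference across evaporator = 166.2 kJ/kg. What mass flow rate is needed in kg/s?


m_dot = Q / dh
m_dot = 52.1 / 166.2
m_dot = 0.3135 kg/s

0.3135


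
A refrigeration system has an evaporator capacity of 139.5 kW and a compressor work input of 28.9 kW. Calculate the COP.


COP = Q_evap / W
COP = 139.5 / 28.9
COP = 4.827

4.827


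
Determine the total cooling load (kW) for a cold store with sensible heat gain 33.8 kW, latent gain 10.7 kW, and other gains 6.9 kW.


Q_total = Q_s + Q_l + Q_misc
Q_total = 33.8 + 10.7 + 6.9
Q_total = 51.4 kW

51.4


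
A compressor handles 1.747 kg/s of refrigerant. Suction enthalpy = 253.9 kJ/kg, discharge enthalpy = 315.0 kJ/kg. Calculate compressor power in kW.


dh = 315.0 - 253.9 = 61.1 kJ/kg
W = m_dot * dh = 1.747 * 61.1 = 106.74 kW

106.74


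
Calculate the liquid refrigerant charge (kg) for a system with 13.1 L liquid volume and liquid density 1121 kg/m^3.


Charge = V * rho / 1000
Charge = 13.1 * 1121 / 1000
Charge = 14.69 kg

14.69


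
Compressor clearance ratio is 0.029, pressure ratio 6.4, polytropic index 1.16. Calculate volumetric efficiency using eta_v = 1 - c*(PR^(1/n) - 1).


PR^(1/n) = 6.4^(1/1.16) = 4.95430496
eta_v = 1 - 0.029 * (4.95430496 - 1)
eta_v = 0.8853

0.8853


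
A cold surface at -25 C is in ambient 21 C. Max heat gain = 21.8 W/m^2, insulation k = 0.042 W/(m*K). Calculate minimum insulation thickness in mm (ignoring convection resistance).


dT = 21 - (-25) = 46 K
thickness = k * dT / q_max * 1000
thickness = 0.042 * 46 / 21.8 * 1000
thickness = 88.6 mm

88.6


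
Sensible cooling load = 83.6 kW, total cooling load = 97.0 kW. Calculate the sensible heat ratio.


SHR = Q_sensible / Q_total
SHR = 83.6 / 97.0
SHR = 0.862

0.862


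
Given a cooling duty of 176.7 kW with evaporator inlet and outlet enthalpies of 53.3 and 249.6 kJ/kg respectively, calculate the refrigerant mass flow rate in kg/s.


dh = 249.6 - 53.3 = 196.3 kJ/kg
m_dot = Q / dh = 176.7 / 196.3 = 0.9002 kg/s

0.9002


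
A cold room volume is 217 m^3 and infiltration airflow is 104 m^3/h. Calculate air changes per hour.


ACH = flow / volume
ACH = 104 / 217
ACH = 0.479

0.479


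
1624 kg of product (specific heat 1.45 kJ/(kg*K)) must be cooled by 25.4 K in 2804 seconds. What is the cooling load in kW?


Q = m * cp * dT / t
Q = 1624 * 1.45 * 25.4 / 2804
Q = 21.331 kW

21.331


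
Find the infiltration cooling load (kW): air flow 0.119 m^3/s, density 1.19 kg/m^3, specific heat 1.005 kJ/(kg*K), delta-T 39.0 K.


Q = V_dot * rho * cp * dT
Q = 0.119 * 1.19 * 1.005 * 39.0
Q = 5.55 kW

5.55


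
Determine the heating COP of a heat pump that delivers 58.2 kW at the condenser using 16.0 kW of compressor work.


COP_hp = Q_cond / W
COP_hp = 58.2 / 16.0
COP_hp = 3.638

3.638


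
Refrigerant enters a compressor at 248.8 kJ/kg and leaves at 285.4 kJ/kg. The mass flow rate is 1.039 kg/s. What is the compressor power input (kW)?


dh = 285.4 - 248.8 = 36.6 kJ/kg
W = m_dot * dh = 1.039 * 36.6 = 38.03 kW

38.03


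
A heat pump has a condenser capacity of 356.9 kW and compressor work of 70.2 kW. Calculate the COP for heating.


COP_hp = Q_cond / W
COP_hp = 356.9 / 70.2
COP_hp = 5.084

5.084


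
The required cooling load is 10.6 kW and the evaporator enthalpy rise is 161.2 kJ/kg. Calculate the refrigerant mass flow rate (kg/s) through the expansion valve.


m_dot = Q / dh
m_dot = 10.6 / 161.2
m_dot = 0.0658 kg/s

0.0658


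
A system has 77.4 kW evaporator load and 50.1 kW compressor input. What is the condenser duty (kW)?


Q_cond = Q_evap + W
Q_cond = 77.4 + 50.1
Q_cond = 127.5 kW

127.5


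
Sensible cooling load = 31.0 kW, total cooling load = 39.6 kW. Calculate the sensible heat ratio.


SHR = Q_sensible / Q_total
SHR = 31.0 / 39.6
SHR = 0.783

0.783


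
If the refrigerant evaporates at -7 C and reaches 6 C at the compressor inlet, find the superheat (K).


Superheat = T_suction - T_evap
Superheat = 6 - (-7)
Superheat = 13 K

13


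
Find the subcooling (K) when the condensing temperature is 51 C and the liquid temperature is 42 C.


Subcooling = T_cond - T_liquid
Subcooling = 51 - 42
Subcooling = 9 K

9


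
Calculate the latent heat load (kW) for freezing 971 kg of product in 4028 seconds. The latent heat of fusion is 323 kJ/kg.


Q_lat = m * h_fg / t
Q_lat = 971 * 323 / 4028
Q_lat = 77.86 kW

77.86


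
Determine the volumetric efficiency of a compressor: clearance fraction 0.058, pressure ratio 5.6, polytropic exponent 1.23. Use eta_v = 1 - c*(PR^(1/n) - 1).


PR^(1/n) = 5.6^(1/1.23) = 4.05772816
eta_v = 1 - 0.058 * (4.05772816 - 1)
eta_v = 0.8227

0.8227


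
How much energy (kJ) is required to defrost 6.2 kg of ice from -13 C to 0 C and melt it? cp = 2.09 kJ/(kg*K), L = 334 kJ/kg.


Sensible heat = cp * dT = 2.09 * 13 = 27.17 kJ/kg
Total per kg = 27.17 + 334 = 361.17 kJ/kg
Q = m * total = 6.2 * 361.17
Q = 2239.3 kJ

2239.3


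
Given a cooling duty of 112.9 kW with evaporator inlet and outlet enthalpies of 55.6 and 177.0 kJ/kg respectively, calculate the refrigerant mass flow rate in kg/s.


dh = 177.0 - 55.6 = 121.4 kJ/kg
m_dot = Q / dh = 112.9 / 121.4 = 0.93 kg/s

0.93


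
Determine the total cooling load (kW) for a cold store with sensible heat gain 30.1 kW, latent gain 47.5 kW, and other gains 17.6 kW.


Q_total = Q_s + Q_l + Q_misc
Q_total = 30.1 + 47.5 + 17.6
Q_total = 95.2 kW

95.2


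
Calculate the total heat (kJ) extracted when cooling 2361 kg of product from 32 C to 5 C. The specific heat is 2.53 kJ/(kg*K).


dT = 32 - (5) = 27 K
Q = m * cp * dT = 2361 * 2.53 * 27
Q = 161280 kJ

161280


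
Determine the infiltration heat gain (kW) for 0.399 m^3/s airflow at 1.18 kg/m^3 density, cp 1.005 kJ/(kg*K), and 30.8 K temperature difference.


Q = V_dot * rho * cp * dT
Q = 0.399 * 1.18 * 1.005 * 30.8
Q = 14.574 kW

14.574


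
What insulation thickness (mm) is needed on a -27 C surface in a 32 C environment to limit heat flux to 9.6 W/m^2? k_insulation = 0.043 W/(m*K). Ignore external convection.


dT = 32 - (-27) = 59 K
thickness = k * dT / q_max * 1000
thickness = 0.043 * 59 / 9.6 * 1000
thickness = 264.3 mm

264.3


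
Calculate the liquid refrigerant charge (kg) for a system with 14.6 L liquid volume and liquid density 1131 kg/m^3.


Charge = V * rho / 1000
Charge = 14.6 * 1131 / 1000
Charge = 16.51 kg

16.51


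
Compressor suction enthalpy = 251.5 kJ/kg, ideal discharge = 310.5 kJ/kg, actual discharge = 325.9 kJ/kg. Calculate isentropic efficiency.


dh_ideal = 310.5 - 251.5 = 59.0 kJ/kg
dh_actual = 325.9 - 251.5 = 74.4 kJ/kg
eta_s = dh_ideal / dh_actual = 59.0 / 74.4
eta_s = 0.793

0.793


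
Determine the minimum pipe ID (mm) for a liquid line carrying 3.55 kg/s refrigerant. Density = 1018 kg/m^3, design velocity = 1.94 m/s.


A = m_dot / (rho * v) = 3.55 / (1018 * 1.94) = 0.001797541166 m^2
d = sqrt(4*A/pi) * 1000
d = 47.8 mm

47.8


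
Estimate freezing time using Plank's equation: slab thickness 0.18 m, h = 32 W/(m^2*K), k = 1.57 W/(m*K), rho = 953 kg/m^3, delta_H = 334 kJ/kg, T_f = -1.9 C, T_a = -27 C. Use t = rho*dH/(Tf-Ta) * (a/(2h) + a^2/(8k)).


dT = -1.9 - (-27) = 25.1 K
term1 = a/(2h) = 0.18/(2*32) = 0.0028125
term2 = a^2/(8k) = 0.18^2/(8*1.57) = 0.002579617834
t = rho*dH*1000/dT * (term1 + term2)
t = 953*334*1000/25.1 * (0.0028125 + 0.002579617834)
t = 68379 s

68379


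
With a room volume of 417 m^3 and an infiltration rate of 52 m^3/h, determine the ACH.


ACH = flow / volume
ACH = 52 / 417
ACH = 0.125

0.125


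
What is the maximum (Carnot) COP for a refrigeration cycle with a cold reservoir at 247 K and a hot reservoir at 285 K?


dT = 285 - 247 = 38 K
COP_carnot = T_cold / dT = 247 / 38
COP_carnot = 6.5

6.5


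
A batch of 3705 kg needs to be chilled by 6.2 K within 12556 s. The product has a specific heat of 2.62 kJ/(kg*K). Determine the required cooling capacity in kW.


Q = m * cp * dT / t
Q = 3705 * 2.62 * 6.2 / 12556
Q = 4.793 kW

4.793


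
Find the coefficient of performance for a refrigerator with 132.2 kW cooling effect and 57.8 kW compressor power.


COP = Q_evap / W
COP = 132.2 / 57.8
COP = 2.287

2.287


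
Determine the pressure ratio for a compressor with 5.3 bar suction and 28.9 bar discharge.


PR = P_high / P_low
PR = 28.9 / 5.3
PR = 5.453

5.453


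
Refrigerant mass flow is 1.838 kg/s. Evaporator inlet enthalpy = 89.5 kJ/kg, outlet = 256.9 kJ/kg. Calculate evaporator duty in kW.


dh = 256.9 - 89.5 = 167.4 kJ/kg
Q_evap = m_dot * dh = 1.838 * 167.4
Q_evap = 307.68 kW

307.68


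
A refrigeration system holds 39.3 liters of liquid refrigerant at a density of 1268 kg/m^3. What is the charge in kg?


Charge = V * rho / 1000
Charge = 39.3 * 1268 / 1000
Charge = 49.83 kg

49.83


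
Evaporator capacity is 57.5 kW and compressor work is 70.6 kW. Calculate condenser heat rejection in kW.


Q_cond = Q_evap + W
Q_cond = 57.5 + 70.6
Q_cond = 128.1 kW

128.1


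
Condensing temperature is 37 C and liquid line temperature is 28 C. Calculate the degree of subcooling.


Subcooling = T_cond - T_liquid
Subcooling = 37 - 28
Subcooling = 9 K

9


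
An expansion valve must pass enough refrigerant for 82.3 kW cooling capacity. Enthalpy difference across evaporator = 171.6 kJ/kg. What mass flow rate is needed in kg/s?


m_dot = Q / dh
m_dot = 82.3 / 171.6
m_dot = 0.4796 kg/s

0.4796


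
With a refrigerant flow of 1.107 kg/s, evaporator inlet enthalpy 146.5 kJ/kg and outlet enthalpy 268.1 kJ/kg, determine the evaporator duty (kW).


dh = 268.1 - 146.5 = 121.6 kJ/kg
Q_evap = m_dot * dh = 1.107 * 121.6
Q_evap = 134.61 kW

134.61


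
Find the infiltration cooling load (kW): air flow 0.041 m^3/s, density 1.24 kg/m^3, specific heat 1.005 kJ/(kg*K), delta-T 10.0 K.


Q = V_dot * rho * cp * dT
Q = 0.041 * 1.24 * 1.005 * 10.0
Q = 0.511 kW

0.511


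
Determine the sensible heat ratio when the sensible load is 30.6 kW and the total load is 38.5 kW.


SHR = Q_sensible / Q_total
SHR = 30.6 / 38.5
SHR = 0.795

0.795


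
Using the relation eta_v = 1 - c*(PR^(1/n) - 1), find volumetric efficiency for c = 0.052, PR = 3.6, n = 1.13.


PR^(1/n) = 3.6^(1/1.13) = 3.10672704
eta_v = 1 - 0.052 * (3.10672704 - 1)
eta_v = 0.8905

0.8905


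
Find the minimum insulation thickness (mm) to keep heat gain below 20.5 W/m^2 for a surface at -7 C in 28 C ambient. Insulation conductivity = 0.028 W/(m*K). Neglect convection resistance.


dT = 28 - (-7) = 35 K
thickness = k * dT / q_max * 1000
thickness = 0.028 * 35 / 20.5 * 1000
thickness = 47.8 mm

47.8


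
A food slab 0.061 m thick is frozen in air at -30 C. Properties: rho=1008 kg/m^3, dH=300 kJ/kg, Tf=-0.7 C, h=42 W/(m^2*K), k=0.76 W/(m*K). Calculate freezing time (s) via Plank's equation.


dT = -0.7 - (-30) = 29.3 K
term1 = a/(2h) = 0.061/(2*42) = 0.0007261904762
term2 = a^2/(8k) = 0.061^2/(8*0.76) = 0.0006120065789
t = rho*dH*1000/dT * (term1 + term2)
t = 1008*300*1000/29.3 * (0.0007261904762 + 0.0006120065789)
t = 13811 s

13811


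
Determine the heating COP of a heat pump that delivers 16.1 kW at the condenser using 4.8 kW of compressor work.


COP_hp = Q_cond / W
COP_hp = 16.1 / 4.8
COP_hp = 3.354

3.354


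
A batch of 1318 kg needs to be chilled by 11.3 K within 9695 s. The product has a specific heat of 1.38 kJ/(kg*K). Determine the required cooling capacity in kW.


Q = m * cp * dT / t
Q = 1318 * 1.38 * 11.3 / 9695
Q = 2.12 kW

2.12


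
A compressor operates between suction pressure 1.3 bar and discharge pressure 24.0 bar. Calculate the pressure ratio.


PR = P_high / P_low
PR = 24.0 / 1.3
PR = 18.462

18.462


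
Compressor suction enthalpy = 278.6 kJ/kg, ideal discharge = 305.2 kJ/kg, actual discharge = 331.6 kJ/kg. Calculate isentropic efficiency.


dh_ideal = 305.2 - 278.6 = 26.6 kJ/kg
dh_actual = 331.6 - 278.6 = 53.0 kJ/kg
eta_s = dh_ideal / dh_actual = 26.6 / 53.0
eta_s = 0.5019

0.5019


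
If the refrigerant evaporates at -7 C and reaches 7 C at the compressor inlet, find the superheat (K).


Superheat = T_suction - T_evap
Superheat = 7 - (-7)
Superheat = 14 K

14


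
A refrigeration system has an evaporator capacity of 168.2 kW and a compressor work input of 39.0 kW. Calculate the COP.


COP = Q_evap / W
COP = 168.2 / 39.0
COP = 4.313

4.313


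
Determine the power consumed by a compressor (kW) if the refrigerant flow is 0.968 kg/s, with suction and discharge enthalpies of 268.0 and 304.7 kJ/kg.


dh = 304.7 - 268.0 = 36.7 kJ/kg
W = m_dot * dh = 0.968 * 36.7 = 35.53 kW

35.53


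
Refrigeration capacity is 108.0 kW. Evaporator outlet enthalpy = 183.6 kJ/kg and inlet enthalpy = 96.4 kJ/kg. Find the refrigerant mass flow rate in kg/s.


dh = 183.6 - 96.4 = 87.2 kJ/kg
m_dot = Q / dh = 108.0 / 87.2 = 1.2385 kg/s

1.2385


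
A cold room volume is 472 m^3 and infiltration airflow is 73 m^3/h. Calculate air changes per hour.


ACH = flow / volume
ACH = 73 / 472
ACH = 0.155

0.155


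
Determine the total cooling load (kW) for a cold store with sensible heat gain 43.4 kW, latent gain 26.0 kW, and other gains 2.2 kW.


Q_total = Q_s + Q_l + Q_misc
Q_total = 43.4 + 26.0 + 2.2
Q_total = 71.6 kW

71.6


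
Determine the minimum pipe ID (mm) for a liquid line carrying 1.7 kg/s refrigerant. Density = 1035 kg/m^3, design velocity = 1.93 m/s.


A = m_dot / (rho * v) = 1.7 / (1035 * 1.93) = 0.0008510425271 m^2
d = sqrt(4*A/pi) * 1000
d = 32.9 mm

32.9


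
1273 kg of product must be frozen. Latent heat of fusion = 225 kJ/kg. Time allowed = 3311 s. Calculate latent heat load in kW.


Q_lat = m * h_fg / t
Q_lat = 1273 * 225 / 3311
Q_lat = 86.51 kW

86.51


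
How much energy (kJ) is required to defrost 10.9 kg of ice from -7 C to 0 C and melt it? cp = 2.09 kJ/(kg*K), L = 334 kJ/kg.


Sensible heat = cp * dT = 2.09 * 7 = 14.63 kJ/kg
Total per kg = 14.63 + 334 = 348.63 kJ/kg
Q = m * total = 10.9 * 348.63
Q = 3800.1 kJ

3800.1


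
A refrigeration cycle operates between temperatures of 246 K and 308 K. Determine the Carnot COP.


dT = 308 - 246 = 62 K
COP_carnot = T_cold / dT = 246 / 62
COP_carnot = 3.968

3.968


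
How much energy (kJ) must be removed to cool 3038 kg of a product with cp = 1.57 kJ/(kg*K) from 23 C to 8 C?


dT = 23 - (8) = 15 K
Q = m * cp * dT = 3038 * 1.57 * 15
Q = 71545 kJ

71545


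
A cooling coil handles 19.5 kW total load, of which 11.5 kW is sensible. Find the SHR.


SHR = Q_sensible / Q_total
SHR = 11.5 / 19.5
SHR = 0.59

0.59


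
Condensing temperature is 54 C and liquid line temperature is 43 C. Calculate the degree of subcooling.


Subcooling = T_cond - T_liquid
Subcooling = 54 - 43
Subcooling = 11 K

11


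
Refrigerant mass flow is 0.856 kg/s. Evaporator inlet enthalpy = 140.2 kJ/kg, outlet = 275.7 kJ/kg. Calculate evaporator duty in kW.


dh = 275.7 - 140.2 = 135.5 kJ/kg
Q_evap = m_dot * dh = 0.856 * 135.5
Q_evap = 115.99 kW

115.99


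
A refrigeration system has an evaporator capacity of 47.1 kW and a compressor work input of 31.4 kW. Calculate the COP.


COP = Q_evap / W
COP = 47.1 / 31.4
COP = 1.5

1.5


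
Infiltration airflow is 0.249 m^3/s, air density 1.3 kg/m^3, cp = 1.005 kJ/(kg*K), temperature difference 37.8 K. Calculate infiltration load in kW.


Q = V_dot * rho * cp * dT
Q = 0.249 * 1.3 * 1.005 * 37.8
Q = 12.297 kW

12.297


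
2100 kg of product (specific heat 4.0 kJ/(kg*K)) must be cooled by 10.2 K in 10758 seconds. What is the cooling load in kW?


Q = m * cp * dT / t
Q = 2100 * 4.0 * 10.2 / 10758
Q = 7.964 kW

7.964


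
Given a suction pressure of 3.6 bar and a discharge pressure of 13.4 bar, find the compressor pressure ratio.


PR = P_high / P_low
PR = 13.4 / 3.6
PR = 3.722

3.722


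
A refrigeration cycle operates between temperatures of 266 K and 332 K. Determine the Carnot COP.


dT = 332 - 266 = 66 K
COP_carnot = T_cold / dT = 266 / 66
COP_carnot = 4.03

4.03


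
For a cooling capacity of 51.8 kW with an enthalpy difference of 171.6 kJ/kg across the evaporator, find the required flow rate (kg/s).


m_dot = Q / dh
m_dot = 51.8 / 171.6
m_dot = 0.3019 kg/s

0.3019


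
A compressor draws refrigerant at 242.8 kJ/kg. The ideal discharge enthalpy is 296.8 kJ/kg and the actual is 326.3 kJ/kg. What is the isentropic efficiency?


dh_ideal = 296.8 - 242.8 = 54.0 kJ/kg
dh_actual = 326.3 - 242.8 = 83.5 kJ/kg
eta_s = dh_ideal / dh_actual = 54.0 / 83.5
eta_s = 0.6467

0.6467


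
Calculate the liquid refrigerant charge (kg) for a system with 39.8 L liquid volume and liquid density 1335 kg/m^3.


Charge = V * rho / 1000
Charge = 39.8 * 1335 / 1000
Charge = 53.13 kg

53.13


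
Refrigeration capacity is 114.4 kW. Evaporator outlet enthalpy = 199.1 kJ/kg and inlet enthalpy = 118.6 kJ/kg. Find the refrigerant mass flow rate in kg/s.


dh = 199.1 - 118.6 = 80.5 kJ/kg
m_dot = Q / dh = 114.4 / 80.5 = 1.4211 kg/s

1.4211


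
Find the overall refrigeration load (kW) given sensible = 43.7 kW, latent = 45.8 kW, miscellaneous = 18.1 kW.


Q_total = Q_s + Q_l + Q_misc
Q_total = 43.7 + 45.8 + 18.1
Q_total = 107.6 kW

107.6


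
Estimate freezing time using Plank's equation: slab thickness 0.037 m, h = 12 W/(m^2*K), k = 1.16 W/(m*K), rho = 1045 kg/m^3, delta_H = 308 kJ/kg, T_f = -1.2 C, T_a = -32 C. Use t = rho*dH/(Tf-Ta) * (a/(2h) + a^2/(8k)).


dT = -1.2 - (-32) = 30.8 K
term1 = a/(2h) = 0.037/(2*12) = 0.001541666667
term2 = a^2/(8k) = 0.037^2/(8*1.16) = 0.0001475215517
t = rho*dH*1000/dT * (term1 + term2)
t = 1045*308*1000/30.8 * (0.001541666667 + 0.0001475215517)
t = 17652 s

17652


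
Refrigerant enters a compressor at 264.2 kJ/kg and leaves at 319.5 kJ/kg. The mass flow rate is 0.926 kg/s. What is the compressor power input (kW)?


dh = 319.5 - 264.2 = 55.3 kJ/kg
W = m_dot * dh = 0.926 * 55.3 = 51.21 kW

51.21


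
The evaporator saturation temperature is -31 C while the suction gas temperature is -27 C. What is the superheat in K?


Superheat = T_suction - T_evap
Superheat = -27 - (-31)
Superheat = 4 K

4


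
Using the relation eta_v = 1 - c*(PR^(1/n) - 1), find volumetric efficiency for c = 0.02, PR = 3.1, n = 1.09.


PR^(1/n) = 3.1^(1/1.09) = 2.8235179
eta_v = 1 - 0.02 * (2.8235179 - 1)
eta_v = 0.9635

0.9635


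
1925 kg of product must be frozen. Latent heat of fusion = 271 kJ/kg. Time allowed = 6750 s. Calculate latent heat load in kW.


Q_lat = m * h_fg / t
Q_lat = 1925 * 271 / 6750
Q_lat = 77.29 kW

77.29


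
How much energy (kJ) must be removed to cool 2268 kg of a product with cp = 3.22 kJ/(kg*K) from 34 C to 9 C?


dT = 34 - (9) = 25 K
Q = m * cp * dT = 2268 * 3.22 * 25
Q = 182574 kJ

182574


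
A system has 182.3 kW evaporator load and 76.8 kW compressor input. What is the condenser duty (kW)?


Q_cond = Q_evap + W
Q_cond = 182.3 + 76.8
Q_cond = 259.1 kW

259.1


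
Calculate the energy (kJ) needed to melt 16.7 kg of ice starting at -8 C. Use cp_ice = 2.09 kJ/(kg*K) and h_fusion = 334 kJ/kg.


Sensible heat = cp * dT = 2.09 * 8 = 16.72 kJ/kg
Total per kg = 16.72 + 334 = 350.72 kJ/kg
Q = m * total = 16.7 * 350.72
Q = 5857.0 kJ

5857.0


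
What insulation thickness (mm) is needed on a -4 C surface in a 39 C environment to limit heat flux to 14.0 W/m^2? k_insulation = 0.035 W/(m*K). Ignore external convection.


dT = 39 - (-4) = 43 K
thickness = k * dT / q_max * 1000
thickness = 0.035 * 43 / 14.0 * 1000
thickness = 107.5 mm

107.5


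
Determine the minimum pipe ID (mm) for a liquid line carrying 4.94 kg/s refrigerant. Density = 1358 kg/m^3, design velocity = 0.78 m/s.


A = m_dot / (rho * v) = 4.94 / (1358 * 0.78) = 0.004663721159 m^2
d = sqrt(4*A/pi) * 1000
d = 77.1 mm

77.1


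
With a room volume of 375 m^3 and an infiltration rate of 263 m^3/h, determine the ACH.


ACH = flow / volume
ACH = 263 / 375
ACH = 0.701

0.701


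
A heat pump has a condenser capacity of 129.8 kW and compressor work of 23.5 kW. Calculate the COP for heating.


COP_hp = Q_cond / W
COP_hp = 129.8 / 23.5
COP_hp = 5.523

5.523


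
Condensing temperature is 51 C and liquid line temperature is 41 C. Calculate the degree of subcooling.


Subcooling = T_cond - T_liquid
Subcooling = 51 - 41
Subcooling = 10 K

10


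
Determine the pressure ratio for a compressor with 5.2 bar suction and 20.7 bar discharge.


PR = P_high / P_low
PR = 20.7 / 5.2
PR = 3.981

3.981


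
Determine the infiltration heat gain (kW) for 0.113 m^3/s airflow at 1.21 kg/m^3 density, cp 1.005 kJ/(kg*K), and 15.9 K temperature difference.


Q = V_dot * rho * cp * dT
Q = 0.113 * 1.21 * 1.005 * 15.9
Q = 2.185 kW

2.185


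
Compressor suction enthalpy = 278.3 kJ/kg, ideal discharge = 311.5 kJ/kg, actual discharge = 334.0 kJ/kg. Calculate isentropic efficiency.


dh_ideal = 311.5 - 278.3 = 33.2 kJ/kg
dh_actual = 334.0 - 278.3 = 55.7 kJ/kg
eta_s = dh_ideal / dh_actual = 33.2 / 55.7
eta_s = 0.5961

0.5961


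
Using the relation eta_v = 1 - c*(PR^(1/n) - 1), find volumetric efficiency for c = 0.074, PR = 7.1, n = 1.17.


PR^(1/n) = 7.1^(1/1.17) = 5.34036866
eta_v = 1 - 0.074 * (5.34036866 - 1)
eta_v = 0.6788

0.6788


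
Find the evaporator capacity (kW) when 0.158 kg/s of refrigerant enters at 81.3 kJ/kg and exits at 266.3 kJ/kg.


dh = 266.3 - 81.3 = 185.0 kJ/kg
Q_evap = m_dot * dh = 0.158 * 185.0
Q_evap = 29.23 kW

29.23


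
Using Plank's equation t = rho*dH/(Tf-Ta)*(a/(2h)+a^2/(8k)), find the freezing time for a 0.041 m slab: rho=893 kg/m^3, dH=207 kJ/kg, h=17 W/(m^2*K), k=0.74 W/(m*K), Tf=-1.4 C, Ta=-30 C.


dT = -1.4 - (-30) = 28.6 K
term1 = a/(2h) = 0.041/(2*17) = 0.001205882353
term2 = a^2/(8k) = 0.041^2/(8*0.74) = 0.0002839527027
t = rho*dH*1000/dT * (term1 + term2)
t = 893*207*1000/28.6 * (0.001205882353 + 0.0002839527027)
t = 9629 s

9629


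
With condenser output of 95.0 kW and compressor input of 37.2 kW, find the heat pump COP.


COP_hp = Q_cond / W
COP_hp = 95.0 / 37.2
COP_hp = 2.554

2.554


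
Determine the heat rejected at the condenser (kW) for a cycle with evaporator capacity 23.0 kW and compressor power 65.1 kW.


Q_cond = Q_evap + W
Q_cond = 23.0 + 65.1
Q_cond = 88.1 kW

88.1


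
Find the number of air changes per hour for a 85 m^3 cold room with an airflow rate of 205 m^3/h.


ACH = flow / volume
ACH = 205 / 85
ACH = 2.412

2.412


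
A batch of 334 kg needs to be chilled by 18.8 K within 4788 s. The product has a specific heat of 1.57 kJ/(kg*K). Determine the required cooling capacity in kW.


Q = m * cp * dT / t
Q = 334 * 1.57 * 18.8 / 4788
Q = 2.059 kW

2.059


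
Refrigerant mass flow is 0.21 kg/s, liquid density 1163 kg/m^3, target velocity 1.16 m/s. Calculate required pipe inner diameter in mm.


A = m_dot / (rho * v) = 0.21 / (1163 * 1.16) = 0.0001556616361 m^2
d = sqrt(4*A/pi) * 1000
d = 14.1 mm

14.1


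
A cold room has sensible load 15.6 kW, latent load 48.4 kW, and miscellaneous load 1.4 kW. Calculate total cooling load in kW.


Q_total = Q_s + Q_l + Q_misc
Q_total = 15.6 + 48.4 + 1.4
Q_total = 65.4 kW

65.4


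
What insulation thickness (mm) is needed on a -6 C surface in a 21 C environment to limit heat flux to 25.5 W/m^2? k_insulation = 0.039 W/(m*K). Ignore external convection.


dT = 21 - (-6) = 27 K
thickness = k * dT / q_max * 1000
thickness = 0.039 * 27 / 25.5 * 1000
thickness = 41.3 mm

41.3


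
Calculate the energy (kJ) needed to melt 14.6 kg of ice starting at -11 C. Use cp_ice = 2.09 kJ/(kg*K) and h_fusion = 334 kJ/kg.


Sensible heat = cp * dT = 2.09 * 11 = 22.99 kJ/kg
Total per kg = 22.99 + 334 = 356.99 kJ/kg
Q = m * total = 14.6 * 356.99
Q = 5212.1 kJ

5212.1


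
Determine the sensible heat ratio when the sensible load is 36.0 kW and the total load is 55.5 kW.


SHR = Q_sensible / Q_total
SHR = 36.0 / 55.5
SHR = 0.649

0.649


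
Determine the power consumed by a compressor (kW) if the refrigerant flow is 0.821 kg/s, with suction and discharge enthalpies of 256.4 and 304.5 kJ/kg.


dh = 304.5 - 256.4 = 48.1 kJ/kg
W = m_dot * dh = 0.821 * 48.1 = 39.49 kW

39.49


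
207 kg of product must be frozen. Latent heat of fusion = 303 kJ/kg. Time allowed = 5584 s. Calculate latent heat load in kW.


Q_lat = m * h_fg / t
Q_lat = 207 * 303 / 5584
Q_lat = 11.23 kW

11.23


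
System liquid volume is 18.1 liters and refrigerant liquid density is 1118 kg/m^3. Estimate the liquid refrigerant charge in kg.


Charge = V * rho / 1000
Charge = 18.1 * 1118 / 1000
Charge = 20.24 kg

20.24


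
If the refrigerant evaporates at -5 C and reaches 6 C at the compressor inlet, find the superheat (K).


Superheat = T_suction - T_evap
Superheat = 6 - (-5)
Superheat = 11 K

11


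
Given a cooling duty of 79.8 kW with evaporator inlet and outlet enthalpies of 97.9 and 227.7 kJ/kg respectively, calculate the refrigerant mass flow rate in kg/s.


dh = 227.7 - 97.9 = 129.8 kJ/kg
m_dot = Q / dh = 79.8 / 129.8 = 0.6148 kg/s

0.6148


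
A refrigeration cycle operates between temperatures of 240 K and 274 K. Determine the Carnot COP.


dT = 274 - 240 = 34 K
COP_carnot = T_cold / dT = 240 / 34
COP_carnot = 7.059

7.059


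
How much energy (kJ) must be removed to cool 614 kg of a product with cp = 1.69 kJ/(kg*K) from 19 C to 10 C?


dT = 19 - (10) = 9 K
Q = m * cp * dT = 614 * 1.69 * 9
Q = 9339 kJ

9339


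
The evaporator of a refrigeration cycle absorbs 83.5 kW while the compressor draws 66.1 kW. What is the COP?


COP = Q_evap / W
COP = 83.5 / 66.1
COP = 1.263

1.263


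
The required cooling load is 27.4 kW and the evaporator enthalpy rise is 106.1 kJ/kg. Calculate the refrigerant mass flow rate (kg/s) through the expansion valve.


m_dot = Q / dh
m_dot = 27.4 / 106.1
m_dot = 0.2582 kg/s

0.2582


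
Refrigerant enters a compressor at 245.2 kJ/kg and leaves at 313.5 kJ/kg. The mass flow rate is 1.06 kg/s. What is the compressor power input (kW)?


dh = 313.5 - 245.2 = 68.3 kJ/kg
W = m_dot * dh = 1.06 * 68.3 = 72.4 kW

72.4


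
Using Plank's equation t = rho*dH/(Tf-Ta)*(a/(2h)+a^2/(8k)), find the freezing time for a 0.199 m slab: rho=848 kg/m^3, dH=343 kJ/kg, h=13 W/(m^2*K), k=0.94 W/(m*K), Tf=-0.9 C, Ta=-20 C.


dT = -0.9 - (-20) = 19.1 K
term1 = a/(2h) = 0.199/(2*13) = 0.007653846154
term2 = a^2/(8k) = 0.199^2/(8*0.94) = 0.005266090426
t = rho*dH*1000/dT * (term1 + term2)
t = 848*343*1000/19.1 * (0.007653846154 + 0.005266090426)
t = 196751 s

196751


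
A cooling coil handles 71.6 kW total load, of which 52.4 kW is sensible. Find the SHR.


SHR = Q_sensible / Q_total
SHR = 52.4 / 71.6
SHR = 0.732

0.732


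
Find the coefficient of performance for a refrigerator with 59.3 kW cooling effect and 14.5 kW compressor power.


COP = Q_evap / W
COP = 59.3 / 14.5
COP = 4.09

4.09


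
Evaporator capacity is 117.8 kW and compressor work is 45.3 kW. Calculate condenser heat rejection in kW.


Q_cond = Q_evap + W
Q_cond = 117.8 + 45.3
Q_cond = 163.1 kW

163.1
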